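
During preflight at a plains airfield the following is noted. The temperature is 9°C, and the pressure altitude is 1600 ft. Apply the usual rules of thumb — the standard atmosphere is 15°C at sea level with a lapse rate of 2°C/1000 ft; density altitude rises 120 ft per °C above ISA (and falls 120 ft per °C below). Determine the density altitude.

ISA temperature at 1600 ft = 15 − 2 × (1600/1000) = 11.8°C.
ISA deviation = 9 − 11.8 = -2.8°C.
Density altitude = 1600 + 120 × (-2.8) = 1600 + (-336) = 1264 ft.

1264 ft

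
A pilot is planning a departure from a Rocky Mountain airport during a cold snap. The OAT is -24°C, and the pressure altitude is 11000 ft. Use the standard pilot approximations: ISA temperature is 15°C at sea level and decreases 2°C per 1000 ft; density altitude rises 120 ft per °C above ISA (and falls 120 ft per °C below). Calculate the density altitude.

8960 ft

ISA temperature at 11000 ft = 15 − 2 × (11000/1000) = -7°C.
ISA deviation = -24 − (-7) = -17°C.
Density altitude = 11000 + 120 × (-17) = 11000 + (-2040) = 8960 ft.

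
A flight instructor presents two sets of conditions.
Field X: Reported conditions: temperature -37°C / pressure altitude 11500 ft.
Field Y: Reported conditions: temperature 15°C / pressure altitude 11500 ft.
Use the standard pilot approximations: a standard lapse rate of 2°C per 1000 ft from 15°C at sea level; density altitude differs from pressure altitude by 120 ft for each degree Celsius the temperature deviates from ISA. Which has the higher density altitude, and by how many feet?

Field X: ISA temp = -8°C, deviation -29°C, DA = 11500 + 120 × (-29) = 8020 ft.
Field Y: ISA temp = -8°C, deviation +23°C, DA = 11500 + 120 × 23 = 14260 ft.
Field Y is higher by 14260 − 8020 = 6240 ft.

Field Y by 6240 ft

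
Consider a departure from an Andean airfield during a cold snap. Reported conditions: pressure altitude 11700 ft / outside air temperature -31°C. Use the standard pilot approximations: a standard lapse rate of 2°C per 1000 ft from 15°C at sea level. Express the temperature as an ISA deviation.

ISA-22.6°C

ISA temperature at 11700 ft = 15 − 2 × (11700/1000) = -8.4°C.
Deviation = OAT − ISA = -31 − (-8.4) = -22.6°C.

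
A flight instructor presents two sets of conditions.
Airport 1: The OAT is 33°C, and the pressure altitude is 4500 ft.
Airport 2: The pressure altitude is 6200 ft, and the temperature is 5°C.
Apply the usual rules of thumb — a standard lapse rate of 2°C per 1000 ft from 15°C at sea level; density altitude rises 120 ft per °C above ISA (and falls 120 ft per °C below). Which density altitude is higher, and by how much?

Airport 1 by 1252 ft

Airport 1: ISA temp = 6°C, deviation +27°C, DA = 4500 + 120 × 27 = 7740 ft.
Airport 2: ISA temp = 2.6°C, deviation +2.4°C, DA = 6200 + 120 × 2.4 = 6488 ft.
Airport 1 is higher by 7740 − 6488 = 1252 ft.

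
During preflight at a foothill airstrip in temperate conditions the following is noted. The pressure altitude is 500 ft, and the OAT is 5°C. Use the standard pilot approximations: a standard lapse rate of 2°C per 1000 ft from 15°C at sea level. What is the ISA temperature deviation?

ISA-9°C

ISA temperature at 500 ft = 15 − 2 × (500/1000) = 14°C.
Deviation = OAT − ISA = 5 − 14 = -9°C.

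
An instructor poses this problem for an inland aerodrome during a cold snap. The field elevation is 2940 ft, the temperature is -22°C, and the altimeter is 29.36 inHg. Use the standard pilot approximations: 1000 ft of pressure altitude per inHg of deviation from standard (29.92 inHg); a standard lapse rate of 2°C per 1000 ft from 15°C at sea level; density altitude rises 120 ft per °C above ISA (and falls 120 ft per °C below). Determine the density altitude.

-100 ft

Pressure altitude = 2940 + (29.92 − 29.36) × 1000 = 2940 + (+560) = 3500 ft.
ISA temperature at 3500 ft = 15 − 2 × (3500/1000) = 8°C.
ISA deviation = -22 − 8 = -30°C.
Density altitude = 3500 + 120 × (-30) = -100 ft.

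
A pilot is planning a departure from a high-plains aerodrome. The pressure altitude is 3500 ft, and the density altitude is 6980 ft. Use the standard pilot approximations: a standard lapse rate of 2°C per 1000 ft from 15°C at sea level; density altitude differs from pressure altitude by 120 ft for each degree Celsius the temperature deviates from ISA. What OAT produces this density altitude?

Density altitude − pressure altitude = 6980 − 3500 = +3480 ft.
At 120 ft/°C that is an ISA deviation of 3480/120 = +29°C.
ISA temperature at 3500 ft = 15 − 2 × (3500/1000) = 8°C.
OAT = ISA + deviation = 8 + (+29) = 37°C.

37°C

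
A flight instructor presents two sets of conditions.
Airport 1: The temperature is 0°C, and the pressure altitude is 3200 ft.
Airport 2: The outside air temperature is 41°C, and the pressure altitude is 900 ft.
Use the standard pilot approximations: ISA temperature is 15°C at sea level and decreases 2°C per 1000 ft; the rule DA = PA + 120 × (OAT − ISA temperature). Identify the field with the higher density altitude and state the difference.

Airport 1: ISA temp = 8.6°C, deviation -8.6°C, DA = 3200 + 120 × (-8.6) = 2168 ft.
Airport 2: ISA temp = 13.2°C, deviation +27.8°C, DA = 900 + 120 × 27.8 = 4236 ft.
Airport 2 is higher by 4236 − 2168 = 2068 ft.

Airport 2 by 2068 ft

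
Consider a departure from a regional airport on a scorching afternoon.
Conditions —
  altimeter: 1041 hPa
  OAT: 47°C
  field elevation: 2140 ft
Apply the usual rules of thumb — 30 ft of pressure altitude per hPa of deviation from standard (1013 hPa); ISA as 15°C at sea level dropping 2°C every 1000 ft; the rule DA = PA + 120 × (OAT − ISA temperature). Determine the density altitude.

Pressure altitude = 2140 + (1013 − 1041) × 30 = 2140 + (-840) = 1300 ft.
ISA temperature at 1300 ft = 15 − 2 × (1300/1000) = 12.4°C.
ISA deviation = 47 − 12.4 = +34.6°C.
Density altitude = 1300 + 120 × (34.6) = 5452 ft.

5452 ft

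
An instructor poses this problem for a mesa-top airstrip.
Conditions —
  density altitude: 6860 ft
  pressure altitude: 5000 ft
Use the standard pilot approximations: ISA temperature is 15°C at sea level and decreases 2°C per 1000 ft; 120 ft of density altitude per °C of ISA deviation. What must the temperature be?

20.5°C

Density altitude − pressure altitude = 6860 − 5000 = +1860 ft.
At 120 ft/°C that is an ISA deviation of 1860/120 = +15.5°C.
ISA temperature at 5000 ft = 15 − 2 × (5000/1000) = 5°C.
OAT = ISA + deviation = 5 + (+15.5) = 20.5°C.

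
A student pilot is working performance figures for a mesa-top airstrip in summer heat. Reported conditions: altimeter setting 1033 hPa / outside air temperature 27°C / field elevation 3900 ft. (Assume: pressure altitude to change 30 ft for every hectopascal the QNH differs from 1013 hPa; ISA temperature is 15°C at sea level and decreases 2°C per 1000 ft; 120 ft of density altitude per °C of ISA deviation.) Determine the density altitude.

5532 ft

Pressure altitude = 3900 + (1013 − 1033) × 30 = 3900 + (-600) = 3300 ft.
ISA temperature at 3300 ft = 15 − 2 × (3300/1000) = 8.4°C.
ISA deviation = 27 − 8.4 = +18.6°C.
Density altitude = 3300 + 120 × (18.6) = 5532 ft.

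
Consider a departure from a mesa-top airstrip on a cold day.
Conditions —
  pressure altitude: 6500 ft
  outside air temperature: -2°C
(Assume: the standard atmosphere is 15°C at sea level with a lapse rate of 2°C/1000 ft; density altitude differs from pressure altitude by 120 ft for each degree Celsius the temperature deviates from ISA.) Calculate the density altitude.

ISA temperature at 6500 ft = 15 − 2 × (6500/1000) = 2°C.
ISA deviation = -2 − 2 = -4°C.
Density altitude = 6500 + 120 × (-4) = 6500 + (-480) = 6020 ft.

6020 ft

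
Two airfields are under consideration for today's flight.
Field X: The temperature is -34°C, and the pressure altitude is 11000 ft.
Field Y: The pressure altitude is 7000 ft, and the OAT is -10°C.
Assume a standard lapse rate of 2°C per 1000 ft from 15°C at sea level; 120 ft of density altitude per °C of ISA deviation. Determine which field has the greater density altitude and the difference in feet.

Field X by 2080 ft

Field X: ISA temp = -7°C, deviation -27°C, DA = 11000 + 120 × (-27) = 7760 ft.
Field Y: ISA temp = 1°C, deviation -11°C, DA = 7000 + 120 × (-11) = 5680 ft.
Field X is higher by 7760 − 5680 = 2080 ft.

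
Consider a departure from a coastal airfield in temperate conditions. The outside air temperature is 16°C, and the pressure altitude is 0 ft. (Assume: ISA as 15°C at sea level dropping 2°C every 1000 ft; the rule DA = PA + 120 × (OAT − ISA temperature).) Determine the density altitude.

ISA temperature at 0 ft = 15 − 2 × (0/1000) = 15°C.
ISA deviation = 16 − 15 = +1°C.
Density altitude = 0 + 120 × (1) = 0 + (+120) = 120 ft.

120 ft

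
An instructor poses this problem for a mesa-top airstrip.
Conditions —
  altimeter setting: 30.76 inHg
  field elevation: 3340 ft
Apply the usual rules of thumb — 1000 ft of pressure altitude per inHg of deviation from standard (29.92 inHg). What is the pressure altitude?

2500 ft

Pressure correction = (29.92 − 30.76) × 1000 = -840 ft.
Pressure altitude = 3340 + (-840) = 2500 ft.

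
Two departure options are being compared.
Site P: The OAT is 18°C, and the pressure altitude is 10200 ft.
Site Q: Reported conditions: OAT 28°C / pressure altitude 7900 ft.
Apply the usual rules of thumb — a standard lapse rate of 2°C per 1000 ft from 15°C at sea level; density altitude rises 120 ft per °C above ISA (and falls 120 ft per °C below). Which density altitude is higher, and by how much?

Site P: ISA temp = -5.4°C, deviation +23.4°C, DA = 10200 + 120 × 23.4 = 13008 ft.
Site Q: ISA temp = -0.8°C, deviation +28.8°C, DA = 7900 + 120 × 28.8 = 11356 ft.
Site P is higher by 13008 − 11356 = 1652 ft.

Site P by 1652 ft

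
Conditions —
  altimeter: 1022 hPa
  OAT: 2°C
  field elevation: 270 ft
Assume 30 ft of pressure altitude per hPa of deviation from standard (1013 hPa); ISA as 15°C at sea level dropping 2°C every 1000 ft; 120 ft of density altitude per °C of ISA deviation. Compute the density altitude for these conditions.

-1560 ft

Pressure altitude = 270 + (1013 − 1022) × 30 = 270 + (-270) = 0 ft.
ISA temperature at 0 ft = 15 − 2 × (0/1000) = 15°C.
ISA deviation = 2 − 15 = -13°C.
Density altitude = 0 + 120 × (-13) = -1560 ft.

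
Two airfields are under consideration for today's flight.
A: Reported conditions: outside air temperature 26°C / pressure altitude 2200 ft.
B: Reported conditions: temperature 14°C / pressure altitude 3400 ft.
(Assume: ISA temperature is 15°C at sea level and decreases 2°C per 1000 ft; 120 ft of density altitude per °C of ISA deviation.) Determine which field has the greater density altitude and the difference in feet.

B by 48 ft

A: ISA temp = 10.6°C, deviation +15.4°C, DA = 2200 + 120 × 15.4 = 4048 ft.
B: ISA temp = 8.2°C, deviation +5.8°C, DA = 3400 + 120 × 5.8 = 4096 ft.
B is higher by 4096 − 4048 = 48 ft.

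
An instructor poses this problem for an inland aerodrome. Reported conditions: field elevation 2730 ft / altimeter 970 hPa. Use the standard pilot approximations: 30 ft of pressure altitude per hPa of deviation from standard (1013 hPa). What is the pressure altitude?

Pressure correction = (1013 − 970) × 30 = +1290 ft.
Pressure altitude = 2730 + (+1290) = 4020 ft.

4020 ft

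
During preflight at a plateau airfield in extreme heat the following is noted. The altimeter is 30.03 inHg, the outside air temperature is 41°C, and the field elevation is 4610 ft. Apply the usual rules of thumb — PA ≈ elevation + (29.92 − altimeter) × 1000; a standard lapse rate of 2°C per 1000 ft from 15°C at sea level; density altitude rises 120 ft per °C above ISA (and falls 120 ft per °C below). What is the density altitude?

Pressure altitude = 4610 + (29.92 − 30.03) × 1000 = 4610 + (-110) = 4500 ft.
ISA temperature at 4500 ft = 15 − 2 × (4500/1000) = 6°C.
ISA deviation = 41 − 6 = +35°C.
Density altitude = 4500 + 120 × (35) = 8700 ft.

8700 ft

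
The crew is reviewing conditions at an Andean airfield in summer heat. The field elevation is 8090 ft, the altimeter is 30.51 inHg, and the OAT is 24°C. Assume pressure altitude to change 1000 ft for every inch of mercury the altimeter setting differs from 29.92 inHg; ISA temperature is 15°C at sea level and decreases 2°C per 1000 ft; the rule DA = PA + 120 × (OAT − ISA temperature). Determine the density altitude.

Pressure altitude = 8090 + (29.92 − 30.51) × 1000 = 8090 + (-590) = 7500 ft.
ISA temperature at 7500 ft = 15 − 2 × (7500/1000) = 0°C.
ISA deviation = 24 − 0 = +24°C.
Density altitude = 7500 + 120 × (24) = 10380 ft.

10380 ft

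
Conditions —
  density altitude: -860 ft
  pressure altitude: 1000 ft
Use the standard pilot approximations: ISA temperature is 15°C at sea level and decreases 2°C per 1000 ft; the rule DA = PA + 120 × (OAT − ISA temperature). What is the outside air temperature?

Density altitude − pressure altitude = -860 − 1000 = -1860 ft.
At 120 ft/°C that is an ISA deviation of -1860/120 = -15.5°C.
ISA temperature at 1000 ft = 15 − 2 × (1000/1000) = 13°C.
OAT = ISA + deviation = 13 + (-15.5) = -2.5°C.

-2.5°C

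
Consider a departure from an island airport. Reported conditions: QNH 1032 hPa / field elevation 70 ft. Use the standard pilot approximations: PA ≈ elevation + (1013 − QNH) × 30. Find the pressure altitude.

-500 ft

Pressure correction = (1013 − 1032) × 30 = -570 ft.
Pressure altitude = 70 + (-570) = -500 ft.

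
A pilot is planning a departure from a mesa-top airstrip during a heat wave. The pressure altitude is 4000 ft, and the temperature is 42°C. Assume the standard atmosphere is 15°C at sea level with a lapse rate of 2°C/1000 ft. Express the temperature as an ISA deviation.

ISA+35°C

ISA temperature at 4000 ft = 15 − 2 × (4000/1000) = 7°C.
Deviation = OAT − ISA = 42 − 7 = +35°C.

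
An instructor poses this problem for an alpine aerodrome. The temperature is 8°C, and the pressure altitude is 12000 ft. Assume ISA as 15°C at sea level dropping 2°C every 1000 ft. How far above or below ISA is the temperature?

ISA+17°C

ISA temperature at 12000 ft = 15 − 2 × (12000/1000) = -9°C.
Deviation = OAT − ISA = 8 − (-9) = +17°C.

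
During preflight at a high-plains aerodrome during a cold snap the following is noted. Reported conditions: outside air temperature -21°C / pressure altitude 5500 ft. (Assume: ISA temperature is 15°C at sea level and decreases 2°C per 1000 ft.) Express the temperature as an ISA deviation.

ISA temperature at 5500 ft = 15 − 2 × (5500/1000) = 4°C.
Deviation = OAT − ISA = -21 − 4 = -25°C.

ISA-25°C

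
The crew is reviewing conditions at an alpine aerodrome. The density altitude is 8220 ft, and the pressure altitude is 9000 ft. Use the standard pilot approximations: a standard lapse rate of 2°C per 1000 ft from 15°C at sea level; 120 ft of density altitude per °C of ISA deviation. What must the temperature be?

Density altitude − pressure altitude = 8220 − 9000 = -780 ft.
At 120 ft/°C that is an ISA deviation of -780/120 = -6.5°C.
ISA temperature at 9000 ft = 15 − 2 × (9000/1000) = -3°C.
OAT = ISA + deviation = -3 + (-6.5) = -9.5°C.

-9.5°C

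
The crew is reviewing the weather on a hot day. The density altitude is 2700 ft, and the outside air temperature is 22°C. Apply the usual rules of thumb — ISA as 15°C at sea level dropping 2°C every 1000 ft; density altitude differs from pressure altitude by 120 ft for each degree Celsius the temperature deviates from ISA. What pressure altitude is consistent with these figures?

1500 ft

DA = PA + 120 × (OAT − (15 − 2·PA/1000)) = PA + 120·OAT − 1800 + 0.24·PA = 1.24·PA + 120·OAT − 1800.
So 1.24·PA = 2700 − 120 × 22 + 1800 = 1860.
PA = 1860 / 1.24 = 1500 ft.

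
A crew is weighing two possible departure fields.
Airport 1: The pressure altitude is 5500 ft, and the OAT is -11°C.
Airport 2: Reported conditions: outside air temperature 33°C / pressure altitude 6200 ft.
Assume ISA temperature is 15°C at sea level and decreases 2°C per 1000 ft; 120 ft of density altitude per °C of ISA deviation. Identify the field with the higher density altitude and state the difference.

Airport 2 by 6148 ft

Airport 1: ISA temp = 4°C, deviation -15°C, DA = 5500 + 120 × (-15) = 3700 ft.
Airport 2: ISA temp = 2.6°C, deviation +30.4°C, DA = 6200 + 120 × 30.4 = 9848 ft.
Airport 2 is higher by 9848 − 3700 = 6148 ft.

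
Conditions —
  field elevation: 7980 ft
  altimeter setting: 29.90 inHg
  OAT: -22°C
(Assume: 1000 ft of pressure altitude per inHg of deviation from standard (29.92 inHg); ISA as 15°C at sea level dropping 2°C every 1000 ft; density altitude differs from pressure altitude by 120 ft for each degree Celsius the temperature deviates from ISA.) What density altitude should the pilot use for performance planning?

5480 ft

Pressure altitude = 7980 + (29.92 − 29.90) × 1000 = 7980 + (+20) = 8000 ft.
ISA temperature at 8000 ft = 15 − 2 × (8000/1000) = -1°C.
ISA deviation = -22 − (-1) = -21°C.
Density altitude = 8000 + 120 × (-21) = 5480 ft.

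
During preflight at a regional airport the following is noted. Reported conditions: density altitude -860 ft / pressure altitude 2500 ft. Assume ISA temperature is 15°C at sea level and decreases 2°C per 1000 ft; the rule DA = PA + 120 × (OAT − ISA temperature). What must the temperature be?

Density altitude − pressure altitude = -860 − 2500 = -3360 ft.
At 120 ft/°C that is an ISA deviation of -3360/120 = -28°C.
ISA temperature at 2500 ft = 15 − 2 × (2500/1000) = 10°C.
OAT = ISA + deviation = 10 + (-28) = -18°C.

-18°C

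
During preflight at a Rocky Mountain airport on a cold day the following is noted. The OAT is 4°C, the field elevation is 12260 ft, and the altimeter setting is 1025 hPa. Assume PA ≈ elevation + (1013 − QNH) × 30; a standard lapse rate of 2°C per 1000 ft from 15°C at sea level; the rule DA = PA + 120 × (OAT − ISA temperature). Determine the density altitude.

13436 ft

Pressure altitude = 12260 + (1013 − 1025) × 30 = 12260 + (-360) = 11900 ft.
ISA temperature at 11900 ft = 15 − 2 × (11900/1000) = -8.8°C.
ISA deviation = 4 − (-8.8) = +12.8°C.
Density altitude = 11900 + 120 × (12.8) = 13436 ft.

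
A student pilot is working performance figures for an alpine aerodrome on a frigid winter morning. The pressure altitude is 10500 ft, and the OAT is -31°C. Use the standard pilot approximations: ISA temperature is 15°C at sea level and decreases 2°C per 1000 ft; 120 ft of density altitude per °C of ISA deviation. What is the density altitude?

7500 ft

ISA temperature at 10500 ft = 15 − 2 × (10500/1000) = -6°C.
ISA deviation = -31 − (-6) = -25°C.
Density altitude = 10500 + 120 × (-25) = 10500 + (-3000) = 7500 ft.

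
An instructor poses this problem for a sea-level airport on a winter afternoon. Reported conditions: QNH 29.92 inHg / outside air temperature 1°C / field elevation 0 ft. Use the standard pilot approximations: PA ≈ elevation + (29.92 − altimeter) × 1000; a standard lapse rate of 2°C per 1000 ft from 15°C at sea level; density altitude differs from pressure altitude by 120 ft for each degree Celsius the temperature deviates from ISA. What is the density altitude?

-1680 ft

Pressure altitude = 0 + (29.92 − 29.92) × 1000 = 0 + (0) = 0 ft.
ISA temperature at 0 ft = 15 − 2 × (0/1000) = 15°C.
ISA deviation = 1 − 15 = -14°C.
Density altitude = 0 + 120 × (-14) = -1680 ft.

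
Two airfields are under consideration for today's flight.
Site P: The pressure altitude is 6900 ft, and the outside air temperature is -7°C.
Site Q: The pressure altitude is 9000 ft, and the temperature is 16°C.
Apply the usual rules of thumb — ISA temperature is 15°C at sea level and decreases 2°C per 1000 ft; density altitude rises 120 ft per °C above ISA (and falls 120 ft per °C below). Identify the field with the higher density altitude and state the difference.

Site P: ISA temp = 1.2°C, deviation -8.2°C, DA = 6900 + 120 × (-8.2) = 5916 ft.
Site Q: ISA temp = -3°C, deviation +19°C, DA = 9000 + 120 × 19 = 11280 ft.
Site Q is higher by 11280 − 5916 = 5364 ft.

Site Q by 5364 ft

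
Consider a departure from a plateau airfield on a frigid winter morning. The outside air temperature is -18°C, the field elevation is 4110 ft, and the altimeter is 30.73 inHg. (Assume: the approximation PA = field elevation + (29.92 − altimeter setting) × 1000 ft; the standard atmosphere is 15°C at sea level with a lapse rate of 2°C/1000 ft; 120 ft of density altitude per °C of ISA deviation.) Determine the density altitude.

132 ft

Pressure altitude = 4110 + (29.92 − 30.73) × 1000 = 4110 + (-810) = 3300 ft.
ISA temperature at 3300 ft = 15 − 2 × (3300/1000) = 8.4°C.
ISA deviation = -18 − 8.4 = -26.4°C.
Density altitude = 3300 + 120 × (-26.4) = 132 ft.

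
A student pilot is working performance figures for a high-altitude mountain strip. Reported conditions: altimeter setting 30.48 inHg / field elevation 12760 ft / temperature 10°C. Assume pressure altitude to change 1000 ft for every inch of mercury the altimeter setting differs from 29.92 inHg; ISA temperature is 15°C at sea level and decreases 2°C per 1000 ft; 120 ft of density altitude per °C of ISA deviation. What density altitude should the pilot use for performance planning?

Pressure altitude = 12760 + (29.92 − 30.48) × 1000 = 12760 + (-560) = 12200 ft.
ISA temperature at 12200 ft = 15 − 2 × (12200/1000) = -9.4°C.
ISA deviation = 10 − (-9.4) = +19.4°C.
Density altitude = 12200 + 120 × (19.4) = 14528 ft.

14528 ft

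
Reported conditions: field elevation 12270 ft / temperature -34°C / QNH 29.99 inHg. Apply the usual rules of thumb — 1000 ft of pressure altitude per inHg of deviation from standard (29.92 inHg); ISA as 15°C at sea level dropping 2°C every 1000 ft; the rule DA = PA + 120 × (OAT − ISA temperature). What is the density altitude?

9248 ft

Pressure altitude = 12270 + (29.92 − 29.99) × 1000 = 12270 + (-70) = 12200 ft.
ISA temperature at 12200 ft = 15 − 2 × (12200/1000) = -9.4°C.
ISA deviation = -34 − (-9.4) = -24.6°C.
Density altitude = 12200 + 120 × (-24.6) = 9248 ft.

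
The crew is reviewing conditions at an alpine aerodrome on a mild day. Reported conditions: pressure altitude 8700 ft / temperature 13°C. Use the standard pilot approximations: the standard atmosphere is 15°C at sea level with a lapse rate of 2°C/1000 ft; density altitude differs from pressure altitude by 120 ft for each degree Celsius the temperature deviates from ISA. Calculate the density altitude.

ISA temperature at 8700 ft = 15 − 2 × (8700/1000) = -2.4°C.
ISA deviation = 13 − (-2.4) = +15.4°C.
Density altitude = 8700 + 120 × (15.4) = 8700 + (+1848) = 10548 ft.

10548 ft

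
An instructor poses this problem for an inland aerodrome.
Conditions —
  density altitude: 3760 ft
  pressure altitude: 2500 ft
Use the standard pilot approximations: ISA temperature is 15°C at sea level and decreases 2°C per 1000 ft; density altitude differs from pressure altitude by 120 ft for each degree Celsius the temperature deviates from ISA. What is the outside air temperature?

Density altitude − pressure altitude = 3760 − 2500 = +1260 ft.
At 120 ft/°C that is an ISA deviation of 1260/120 = +10.5°C.
ISA temperature at 2500 ft = 15 − 2 × (2500/1000) = 10°C.
OAT = ISA + deviation = 10 + (+10.5) = 20.5°C.

20.5°C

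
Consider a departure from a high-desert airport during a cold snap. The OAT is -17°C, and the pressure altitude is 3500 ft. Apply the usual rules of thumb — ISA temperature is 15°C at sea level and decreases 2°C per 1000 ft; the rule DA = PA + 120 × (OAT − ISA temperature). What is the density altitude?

500 ft

ISA temperature at 3500 ft = 15 − 2 × (3500/1000) = 8°C.
ISA deviation = -17 − 8 = -25°C.
Density altitude = 3500 + 120 × (-25) = 3500 + (-3000) = 500 ft.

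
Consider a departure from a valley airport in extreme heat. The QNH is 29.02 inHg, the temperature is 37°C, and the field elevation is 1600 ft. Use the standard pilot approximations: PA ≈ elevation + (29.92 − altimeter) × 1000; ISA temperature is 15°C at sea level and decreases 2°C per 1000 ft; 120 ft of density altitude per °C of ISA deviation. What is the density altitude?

Pressure altitude = 1600 + (29.92 − 29.02) × 1000 = 1600 + (+900) = 2500 ft.
ISA temperature at 2500 ft = 15 − 2 × (2500/1000) = 10°C.
ISA deviation = 37 − 10 = +27°C.
Density altitude = 2500 + 120 × (27) = 5740 ft.

5740 ft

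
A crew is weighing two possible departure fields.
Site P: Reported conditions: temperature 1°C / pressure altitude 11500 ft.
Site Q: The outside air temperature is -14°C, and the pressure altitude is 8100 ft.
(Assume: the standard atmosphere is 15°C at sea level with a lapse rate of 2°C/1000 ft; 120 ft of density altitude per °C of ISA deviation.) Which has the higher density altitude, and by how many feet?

Site P by 6016 ft

Site P: ISA temp = -8°C, deviation +9°C, DA = 11500 + 120 × 9 = 12580 ft.
Site Q: ISA temp = -1.2°C, deviation -12.8°C, DA = 8100 + 120 × (-12.8) = 6564 ft.
Site P is higher by 12580 − 6564 = 6016 ft.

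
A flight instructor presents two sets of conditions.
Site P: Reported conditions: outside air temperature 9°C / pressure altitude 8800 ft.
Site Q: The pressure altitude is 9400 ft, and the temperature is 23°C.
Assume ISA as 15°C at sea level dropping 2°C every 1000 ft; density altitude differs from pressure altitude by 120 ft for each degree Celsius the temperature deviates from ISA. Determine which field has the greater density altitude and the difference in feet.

Site P: ISA temp = -2.6°C, deviation +11.6°C, DA = 8800 + 120 × 11.6 = 10192 ft.
Site Q: ISA temp = -3.8°C, deviation +26.8°C, DA = 9400 + 120 × 26.8 = 12616 ft.
Site Q is higher by 12616 − 10192 = 2424 ft.

Site Q by 2424 ft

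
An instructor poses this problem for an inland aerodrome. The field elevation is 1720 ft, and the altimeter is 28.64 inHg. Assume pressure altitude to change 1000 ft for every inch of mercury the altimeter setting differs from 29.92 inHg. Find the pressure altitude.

3000 ft

Pressure correction = (29.92 − 28.64) × 1000 = +1280 ft.
Pressure altitude = 1720 + (+1280) = 3000 ft.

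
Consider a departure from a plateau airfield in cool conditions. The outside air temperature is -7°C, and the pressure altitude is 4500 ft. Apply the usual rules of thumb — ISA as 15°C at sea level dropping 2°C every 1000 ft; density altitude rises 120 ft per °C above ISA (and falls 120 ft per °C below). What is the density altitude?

2940 ft

ISA temperature at 4500 ft = 15 − 2 × (4500/1000) = 6°C.
ISA deviation = -7 − 6 = -13°C.
Density altitude = 4500 + 120 × (-13) = 4500 + (-1560) = 2940 ft.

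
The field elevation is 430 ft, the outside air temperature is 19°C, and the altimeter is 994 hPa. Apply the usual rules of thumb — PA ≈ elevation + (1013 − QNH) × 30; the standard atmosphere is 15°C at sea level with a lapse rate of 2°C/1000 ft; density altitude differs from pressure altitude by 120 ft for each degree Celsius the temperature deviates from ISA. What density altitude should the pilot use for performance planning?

Pressure altitude = 430 + (1013 − 994) × 30 = 430 + (+570) = 1000 ft.
ISA temperature at 1000 ft = 15 − 2 × (1000/1000) = 13°C.
ISA deviation = 19 − 13 = +6°C.
Density altitude = 1000 + 120 × (6) = 1720 ft.

1720 ft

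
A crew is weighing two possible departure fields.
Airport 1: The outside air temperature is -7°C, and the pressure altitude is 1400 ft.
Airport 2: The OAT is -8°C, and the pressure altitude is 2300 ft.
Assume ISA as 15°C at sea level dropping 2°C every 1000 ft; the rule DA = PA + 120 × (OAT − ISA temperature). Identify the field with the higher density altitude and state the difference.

Airport 2 by 996 ft

Airport 1: ISA temp = 12.2°C, deviation -19.2°C, DA = 1400 + 120 × (-19.2) = -904 ft.
Airport 2: ISA temp = 10.4°C, deviation -18.4°C, DA = 2300 + 120 × (-18.4) = 92 ft.
Airport 2 is higher by 92 − (-904) = 996 ft.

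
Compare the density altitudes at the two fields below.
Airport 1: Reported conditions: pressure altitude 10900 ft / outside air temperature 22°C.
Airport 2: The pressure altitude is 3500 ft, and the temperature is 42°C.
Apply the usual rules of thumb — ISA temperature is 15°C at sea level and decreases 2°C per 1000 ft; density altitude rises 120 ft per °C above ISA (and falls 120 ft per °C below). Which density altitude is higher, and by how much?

Airport 1 by 6776 ft

Airport 1: ISA temp = -6.8°C, deviation +28.8°C, DA = 10900 + 120 × 28.8 = 14356 ft.
Airport 2: ISA temp = 8°C, deviation +34°C, DA = 3500 + 120 × 34 = 7580 ft.
Airport 1 is higher by 14356 − 7580 = 6776 ft.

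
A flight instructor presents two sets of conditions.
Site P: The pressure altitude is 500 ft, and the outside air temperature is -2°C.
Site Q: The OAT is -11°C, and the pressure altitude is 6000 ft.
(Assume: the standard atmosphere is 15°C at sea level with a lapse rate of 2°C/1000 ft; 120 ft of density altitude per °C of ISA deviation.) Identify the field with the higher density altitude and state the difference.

Site P: ISA temp = 14°C, deviation -16°C, DA = 500 + 120 × (-16) = -1420 ft.
Site Q: ISA temp = 3°C, deviation -14°C, DA = 6000 + 120 × (-14) = 4320 ft.
Site Q is higher by 4320 − (-1420) = 5740 ft.

Site Q by 5740 ft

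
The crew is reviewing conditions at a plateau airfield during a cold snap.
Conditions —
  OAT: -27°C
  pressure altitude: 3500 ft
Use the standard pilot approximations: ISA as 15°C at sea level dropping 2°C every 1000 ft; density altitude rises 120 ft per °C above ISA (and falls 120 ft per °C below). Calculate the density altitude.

-700 ft

ISA temperature at 3500 ft = 15 − 2 × (3500/1000) = 8°C.
ISA deviation = -27 − 8 = -35°C.
Density altitude = 3500 + 120 × (-35) = 3500 + (-4200) = -700 ft.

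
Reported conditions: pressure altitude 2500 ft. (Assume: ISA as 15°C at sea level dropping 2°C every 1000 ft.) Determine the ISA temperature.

10°C

ISA temperature = 15 − 2 × (2500/1000) = 15 − 5 = 10°C.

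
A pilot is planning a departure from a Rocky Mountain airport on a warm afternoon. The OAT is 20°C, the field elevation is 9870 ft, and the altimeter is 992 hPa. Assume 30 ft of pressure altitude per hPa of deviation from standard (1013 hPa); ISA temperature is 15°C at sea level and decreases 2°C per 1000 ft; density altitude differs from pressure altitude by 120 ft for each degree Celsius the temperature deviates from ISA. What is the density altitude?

Pressure altitude = 9870 + (1013 − 992) × 30 = 9870 + (+630) = 10500 ft.
ISA temperature at 10500 ft = 15 − 2 × (10500/1000) = -6°C.
ISA deviation = 20 − (-6) = +26°C.
Density altitude = 10500 + 120 × (26) = 13620 ft.

13620 ft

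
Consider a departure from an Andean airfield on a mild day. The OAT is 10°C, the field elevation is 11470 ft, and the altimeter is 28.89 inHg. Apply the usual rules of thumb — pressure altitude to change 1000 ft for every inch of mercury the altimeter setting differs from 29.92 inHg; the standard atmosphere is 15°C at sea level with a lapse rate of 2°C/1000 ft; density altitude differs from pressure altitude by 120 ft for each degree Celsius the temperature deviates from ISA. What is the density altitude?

Pressure altitude = 11470 + (29.92 − 28.89) × 1000 = 11470 + (+1030) = 12500 ft.
ISA temperature at 12500 ft = 15 − 2 × (12500/1000) = -10°C.
ISA deviation = 10 − (-10) = +20°C.
Density altitude = 12500 + 120 × (20) = 14900 ft.

14900 ft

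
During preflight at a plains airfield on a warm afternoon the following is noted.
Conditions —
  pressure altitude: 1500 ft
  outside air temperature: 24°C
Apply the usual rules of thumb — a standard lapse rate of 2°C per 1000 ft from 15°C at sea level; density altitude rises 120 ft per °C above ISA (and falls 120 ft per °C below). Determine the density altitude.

2940 ft

ISA temperature at 1500 ft = 15 − 2 × (1500/1000) = 12°C.
ISA deviation = 24 − 12 = +12°C.
Density altitude = 1500 + 120 × (12) = 1500 + (+1440) = 2940 ft.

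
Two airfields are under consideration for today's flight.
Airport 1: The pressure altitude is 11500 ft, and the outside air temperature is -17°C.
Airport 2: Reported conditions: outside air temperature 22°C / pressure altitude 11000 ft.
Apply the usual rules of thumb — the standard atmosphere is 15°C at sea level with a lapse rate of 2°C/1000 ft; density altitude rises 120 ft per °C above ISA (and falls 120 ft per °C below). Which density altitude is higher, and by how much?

Airport 1: ISA temp = -8°C, deviation -9°C, DA = 11500 + 120 × (-9) = 10420 ft.
Airport 2: ISA temp = -7°C, deviation +29°C, DA = 11000 + 120 × 29 = 14480 ft.
Airport 2 is higher by 14480 − 10420 = 4060 ft.

Airport 2 by 4060 ft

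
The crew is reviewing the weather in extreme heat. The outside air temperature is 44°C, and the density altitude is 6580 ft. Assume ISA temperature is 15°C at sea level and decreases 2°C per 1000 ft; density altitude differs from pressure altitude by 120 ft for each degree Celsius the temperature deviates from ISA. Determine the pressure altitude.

2500 ft

DA = PA + 120 × (OAT − (15 − 2·PA/1000)) = PA + 120·OAT − 1800 + 0.24·PA = 1.24·PA + 120·OAT − 1800.
So 1.24·PA = 6580 − 120 × 44 + 1800 = 3100.
PA = 3100 / 1.24 = 2500 ft.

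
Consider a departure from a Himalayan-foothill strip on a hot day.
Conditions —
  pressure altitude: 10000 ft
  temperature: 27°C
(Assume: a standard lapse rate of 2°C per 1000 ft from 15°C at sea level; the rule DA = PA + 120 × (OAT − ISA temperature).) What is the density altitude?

13840 ft

ISA temperature at 10000 ft = 15 − 2 × (10000/1000) = -5°C.
ISA deviation = 27 − (-5) = +32°C.
Density altitude = 10000 + 120 × (32) = 10000 + (+3840) = 13840 ft.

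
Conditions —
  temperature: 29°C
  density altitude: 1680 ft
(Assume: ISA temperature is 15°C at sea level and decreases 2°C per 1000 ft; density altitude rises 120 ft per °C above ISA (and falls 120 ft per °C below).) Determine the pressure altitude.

0 ft

DA = PA + 120 × (OAT − (15 − 2·PA/1000)) = PA + 120·OAT − 1800 + 0.24·PA = 1.24·PA + 120·OAT − 1800.
So 1.24·PA = 1680 − 120 × 29 + 1800 = 0.
PA = 0 / 1.24 = 0 ft.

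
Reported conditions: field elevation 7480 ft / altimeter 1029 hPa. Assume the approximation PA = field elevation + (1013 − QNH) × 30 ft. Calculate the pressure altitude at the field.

Pressure correction = (1013 − 1029) × 30 = -480 ft.
Pressure altitude = 7480 + (-480) = 7000 ft.

7000 ft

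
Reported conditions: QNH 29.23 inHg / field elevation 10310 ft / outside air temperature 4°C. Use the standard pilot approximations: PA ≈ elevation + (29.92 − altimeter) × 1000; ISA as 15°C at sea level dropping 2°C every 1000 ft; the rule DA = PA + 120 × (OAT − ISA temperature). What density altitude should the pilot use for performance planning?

12320 ft

Pressure altitude = 10310 + (29.92 − 29.23) × 1000 = 10310 + (+690) = 11000 ft.
ISA temperature at 11000 ft = 15 − 2 × (11000/1000) = -7°C.
ISA deviation = 4 − (-7) = +11°C.
Density altitude = 11000 + 120 × (11) = 12320 ft.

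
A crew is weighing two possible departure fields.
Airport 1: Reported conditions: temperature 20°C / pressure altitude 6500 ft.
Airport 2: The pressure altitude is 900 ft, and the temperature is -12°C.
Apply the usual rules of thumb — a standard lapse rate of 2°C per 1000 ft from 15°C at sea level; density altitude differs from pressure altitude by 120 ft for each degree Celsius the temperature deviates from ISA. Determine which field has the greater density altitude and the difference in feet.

Airport 1: ISA temp = 2°C, deviation +18°C, DA = 6500 + 120 × 18 = 8660 ft.
Airport 2: ISA temp = 13.2°C, deviation -25.2°C, DA = 900 + 120 × (-25.2) = -2124 ft.
Airport 1 is higher by 8660 − (-2124) = 10784 ft.

Airport 1 by 10784 ft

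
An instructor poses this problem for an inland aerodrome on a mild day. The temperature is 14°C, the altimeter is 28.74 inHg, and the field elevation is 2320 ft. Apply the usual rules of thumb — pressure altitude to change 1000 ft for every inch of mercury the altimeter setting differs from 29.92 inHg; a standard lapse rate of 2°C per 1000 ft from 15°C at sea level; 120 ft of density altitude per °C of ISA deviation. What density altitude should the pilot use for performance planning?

4220 ft

Pressure altitude = 2320 + (29.92 − 28.74) × 1000 = 2320 + (+1180) = 3500 ft.
ISA temperature at 3500 ft = 15 − 2 × (3500/1000) = 8°C.
ISA deviation = 14 − 8 = +6°C.
Density altitude = 3500 + 120 × (6) = 4220 ft.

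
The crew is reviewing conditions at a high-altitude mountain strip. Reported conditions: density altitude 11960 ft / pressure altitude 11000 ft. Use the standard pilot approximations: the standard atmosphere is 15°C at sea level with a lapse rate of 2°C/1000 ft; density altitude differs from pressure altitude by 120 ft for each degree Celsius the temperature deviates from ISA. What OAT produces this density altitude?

1°C

Density altitude − pressure altitude = 11960 − 11000 = +960 ft.
At 120 ft/°C that is an ISA deviation of 960/120 = +8°C.
ISA temperature at 11000 ft = 15 − 2 × (11000/1000) = -7°C.
OAT = ISA + deviation = -7 + (+8) = 1°C.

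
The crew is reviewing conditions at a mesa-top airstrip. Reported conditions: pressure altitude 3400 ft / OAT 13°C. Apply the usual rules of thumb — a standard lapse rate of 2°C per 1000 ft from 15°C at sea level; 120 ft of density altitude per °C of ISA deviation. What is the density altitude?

3976 ft

ISA temperature at 3400 ft = 15 − 2 × (3400/1000) = 8.2°C.
ISA deviation = 13 − 8.2 = +4.8°C.
Density altitude = 3400 + 120 × (4.8) = 3400 + (+576) = 3976 ft.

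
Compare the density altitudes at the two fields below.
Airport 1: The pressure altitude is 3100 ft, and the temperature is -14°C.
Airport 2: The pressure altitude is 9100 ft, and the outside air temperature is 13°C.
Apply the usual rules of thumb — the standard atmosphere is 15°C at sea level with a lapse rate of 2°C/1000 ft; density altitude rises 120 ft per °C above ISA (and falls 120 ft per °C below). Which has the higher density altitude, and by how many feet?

Airport 2 by 10680 ft

Airport 1: ISA temp = 8.8°C, deviation -22.8°C, DA = 3100 + 120 × (-22.8) = 364 ft.
Airport 2: ISA temp = -3.2°C, deviation +16.2°C, DA = 9100 + 120 × 16.2 = 11044 ft.
Airport 2 is higher by 11044 − 364 = 10680 ft.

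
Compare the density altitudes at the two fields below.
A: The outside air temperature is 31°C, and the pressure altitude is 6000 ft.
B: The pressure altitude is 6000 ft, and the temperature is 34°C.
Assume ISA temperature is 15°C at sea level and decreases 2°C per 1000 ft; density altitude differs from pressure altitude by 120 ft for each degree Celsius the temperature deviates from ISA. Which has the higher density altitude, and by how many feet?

B by 360 ft

A: ISA temp = 3°C, deviation +28°C, DA = 6000 + 120 × 28 = 9360 ft.
B: ISA temp = 3°C, deviation +31°C, DA = 6000 + 120 × 31 = 9720 ft.
B is higher by 9720 − 9360 = 360 ft.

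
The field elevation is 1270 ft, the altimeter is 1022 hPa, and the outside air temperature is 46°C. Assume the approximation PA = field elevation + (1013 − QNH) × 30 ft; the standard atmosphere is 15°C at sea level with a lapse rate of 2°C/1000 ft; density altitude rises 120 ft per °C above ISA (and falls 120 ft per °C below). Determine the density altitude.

4960 ft

Pressure altitude = 1270 + (1013 − 1022) × 30 = 1270 + (-270) = 1000 ft.
ISA temperature at 1000 ft = 15 − 2 × (1000/1000) = 13°C.
ISA deviation = 46 − 13 = +33°C.
Density altitude = 1000 + 120 × (33) = 4960 ft.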